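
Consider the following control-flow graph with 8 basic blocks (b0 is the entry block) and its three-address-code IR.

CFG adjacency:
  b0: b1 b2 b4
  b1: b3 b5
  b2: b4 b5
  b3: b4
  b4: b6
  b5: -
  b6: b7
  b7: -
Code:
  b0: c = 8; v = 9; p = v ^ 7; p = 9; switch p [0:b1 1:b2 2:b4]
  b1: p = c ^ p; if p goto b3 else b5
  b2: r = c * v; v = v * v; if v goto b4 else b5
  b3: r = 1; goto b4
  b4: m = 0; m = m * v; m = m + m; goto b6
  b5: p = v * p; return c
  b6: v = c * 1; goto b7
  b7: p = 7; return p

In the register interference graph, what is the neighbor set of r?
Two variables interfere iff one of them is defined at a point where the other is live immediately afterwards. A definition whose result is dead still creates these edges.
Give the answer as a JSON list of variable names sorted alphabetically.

Answer: ["c", "p", "v"]

Analysis:
Block summaries:
  b0 def {c,p,v} use ∅
  b1 def {p} use {c,p}
  b2 def {r,v} use {c,v}
  b3 def {r} use ∅
  b4 def {m} use {v}
  b5 def {p} use {c,p,v}
  b6 def {v} use {c}
  b7 def {p} use ∅

Liveness:
  b0 li=∅ lo={c,p,v}
  b1 li={c,p,v} lo={c,p,v}
  b2 li={c,p,v} lo={c,p,v}
  b3 li={c,v} lo={c,v}
  b4 li={c,v} lo={c}
  b5 li={c,p,v} lo=∅
  b6 li={c} lo=∅
  b7 li=∅ lo=∅

Interfere edges:
  c: {m,p,r,v}
  m: {c,v}
  p: {c,r,v}
  r: {c,p,v}
  v: {c,m,p,r}

N(r) = ["c", "p", "v"]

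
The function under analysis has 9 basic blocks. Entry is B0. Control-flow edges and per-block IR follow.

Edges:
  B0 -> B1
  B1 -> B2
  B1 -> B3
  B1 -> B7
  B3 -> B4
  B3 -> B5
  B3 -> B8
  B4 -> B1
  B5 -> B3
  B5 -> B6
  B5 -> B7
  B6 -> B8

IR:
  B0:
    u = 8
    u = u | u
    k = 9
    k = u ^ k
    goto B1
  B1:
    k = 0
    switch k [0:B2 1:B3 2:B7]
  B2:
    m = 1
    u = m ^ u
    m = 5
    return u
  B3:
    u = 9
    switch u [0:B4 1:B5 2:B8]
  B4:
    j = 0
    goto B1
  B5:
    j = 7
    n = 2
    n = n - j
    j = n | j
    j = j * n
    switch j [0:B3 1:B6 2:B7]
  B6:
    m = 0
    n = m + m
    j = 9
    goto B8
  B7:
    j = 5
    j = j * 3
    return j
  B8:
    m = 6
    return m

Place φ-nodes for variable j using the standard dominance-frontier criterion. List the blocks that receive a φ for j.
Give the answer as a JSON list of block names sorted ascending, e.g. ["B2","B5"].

Answer: ["B1", "B3", "B7", "B8"]

Working:
idom tree: B1←B0 B2←B1 B3←B1 B4←B3 B5←B3 B6←B5 B7←B1 B8←B3
Dom at joins:
  B1: preds {B0,B4}: {B0} ∩ {B0,B1,B3,B4} = {B0}; idom=B0
  B3: preds {B1,B5}: {B0,B1} ∩ {B0,B1,B3,B5} = {B0,B1}; idom=B1
  B7: preds {B1,B5}: {B0,B1} ∩ {B0,B1,B3,B5} = {B0,B1}; idom=B1
  B8: preds {B3,B6}: {B0,B1,B3} ∩ {B0,B1,B3,B5,B6} = {B0,B1,B3}; idom=B3

Frontier:
  B1←B0: walk · to B0
  B1←B4: walk B4→B3→B1 to B0
  B3←B1: walk · to B1
  B3←B5: walk B5→B3 to B1
  B7←B1: walk · to B1
  B7←B5: walk B5→B3 to B1
  B8←B3: walk · to B3
  B8←B6: walk B6→B5 to B3
  B0: DF=∅
  B1: DF={B1}
  B2: DF=∅
  B3: DF={B1,B3,B7}
  B4: DF={B1}
  B5: DF={B3,B7,B8}
  B6: DF={B8}
  B7: DF=∅
  B8: DF=∅

φ for j: defs {B4,B5,B6,B7}
  DF⁺ = {B1,B3,B7,B8}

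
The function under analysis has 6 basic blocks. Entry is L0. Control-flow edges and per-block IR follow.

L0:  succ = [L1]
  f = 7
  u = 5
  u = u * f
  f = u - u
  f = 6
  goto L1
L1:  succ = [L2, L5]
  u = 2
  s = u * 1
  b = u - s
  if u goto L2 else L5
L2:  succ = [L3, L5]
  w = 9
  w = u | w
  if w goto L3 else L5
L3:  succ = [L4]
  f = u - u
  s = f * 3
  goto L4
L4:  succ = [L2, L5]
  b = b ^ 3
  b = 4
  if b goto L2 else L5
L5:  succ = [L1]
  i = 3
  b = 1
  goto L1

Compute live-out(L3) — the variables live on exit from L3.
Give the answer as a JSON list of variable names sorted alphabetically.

Answer: ["b", "u"]

Analysis:
def/use:
  L0 def {f,u} use ∅
  L1 def {b,s,u} use ∅
  L2 def {w} use {u}
  L3 def {f,s} use {u}
  L4 def {b} use {b}
  L5 def {b,i} use ∅

Backward fixpoint:
  L0 li=∅ lo=∅
  L1 li=∅ lo={b,u}
  L2 li={b,u} lo={b,u}
  L3 li={b,u} lo={b,u}
  L4 li={b,u} lo={b,u}
  L5 li=∅ lo=∅

live-out(L3) = ["b", "u"]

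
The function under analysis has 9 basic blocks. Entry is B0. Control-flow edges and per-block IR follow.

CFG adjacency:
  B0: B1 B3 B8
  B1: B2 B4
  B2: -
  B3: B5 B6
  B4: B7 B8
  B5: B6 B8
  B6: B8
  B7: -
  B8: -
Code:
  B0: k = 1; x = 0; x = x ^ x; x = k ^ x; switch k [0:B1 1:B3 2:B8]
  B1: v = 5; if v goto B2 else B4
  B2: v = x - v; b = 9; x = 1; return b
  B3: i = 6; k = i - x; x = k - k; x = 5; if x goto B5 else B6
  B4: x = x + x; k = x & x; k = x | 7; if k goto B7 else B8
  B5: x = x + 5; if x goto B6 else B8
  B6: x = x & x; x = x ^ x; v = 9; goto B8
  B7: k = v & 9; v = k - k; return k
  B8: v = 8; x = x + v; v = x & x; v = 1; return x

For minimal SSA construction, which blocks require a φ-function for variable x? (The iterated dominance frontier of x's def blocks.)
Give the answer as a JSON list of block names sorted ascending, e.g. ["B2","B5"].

idom tree: B1←B0 B2←B1 B3←B0 B4←B1 B5←B3 B6←B3 B7←B4 B8←B0
Dom∩ at merges:
  B6: preds {B3,B5}: {B0,B3} ∩ {B0,B3,B5} = {B0,B3}; idom=B3
  B8: preds {B0,B4,B5,B6}: {B0} ∩ {B0,B1,B4} ∩ {B0,B3,B5} ∩ {B0,B3,B6} = {B0}; idom=B0

DF walk-up:
  join B6 pred B3: · stop@B3
  join B6 pred B5: B5 stop@B3
  join B8 pred B0: · stop@B0
  join B8 pred B4: B4→B1 stop@B0
  join B8 pred B5: B5→B3 stop@B0
  join B8 pred B6: B6→B3 stop@B0
  B0 → ∅
  B1 → {B8}
  B2 → ∅
  B3 → {B8}
  B4 → {B8}
  B5 → {B6,B8}
  B6 → {B8}
  B7 → ∅
  B8 → ∅

φ for x: defs {B0,B2,B3,B4,B5,B6,B8}
  DF⁺ = {B6,B8}

Answer: ["B6", "B8"]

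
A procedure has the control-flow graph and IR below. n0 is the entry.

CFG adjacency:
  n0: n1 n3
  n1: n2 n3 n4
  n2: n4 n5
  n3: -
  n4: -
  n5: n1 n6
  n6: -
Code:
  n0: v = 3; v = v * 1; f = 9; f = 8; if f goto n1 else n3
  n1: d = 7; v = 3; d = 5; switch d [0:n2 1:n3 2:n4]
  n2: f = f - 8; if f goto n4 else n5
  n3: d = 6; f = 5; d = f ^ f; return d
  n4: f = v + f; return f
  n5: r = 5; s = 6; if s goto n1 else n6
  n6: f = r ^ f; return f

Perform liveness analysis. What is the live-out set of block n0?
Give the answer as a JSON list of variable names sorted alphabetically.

def/use:
  n0: def={f,v} ue=∅
  n1: def={d,v} ue=∅
  n2: def={f} ue={f}
  n3: def={d,f} ue=∅
  n4: def={f} ue={f,v}
  n5: def={r,s} ue=∅
  n6: def={f} ue={f,r}

Live sets:
  n0: in=∅ out={f}
  n1: in={f} out={f,v}
  n2: in={f,v} out={f,v}
  n3: in=∅ out=∅
  n4: in={f,v} out=∅
  n5: in={f} out={f,r}
  n6: in={f,r} out=∅

live-out(n0) = ["f"]

Answer: ["f"]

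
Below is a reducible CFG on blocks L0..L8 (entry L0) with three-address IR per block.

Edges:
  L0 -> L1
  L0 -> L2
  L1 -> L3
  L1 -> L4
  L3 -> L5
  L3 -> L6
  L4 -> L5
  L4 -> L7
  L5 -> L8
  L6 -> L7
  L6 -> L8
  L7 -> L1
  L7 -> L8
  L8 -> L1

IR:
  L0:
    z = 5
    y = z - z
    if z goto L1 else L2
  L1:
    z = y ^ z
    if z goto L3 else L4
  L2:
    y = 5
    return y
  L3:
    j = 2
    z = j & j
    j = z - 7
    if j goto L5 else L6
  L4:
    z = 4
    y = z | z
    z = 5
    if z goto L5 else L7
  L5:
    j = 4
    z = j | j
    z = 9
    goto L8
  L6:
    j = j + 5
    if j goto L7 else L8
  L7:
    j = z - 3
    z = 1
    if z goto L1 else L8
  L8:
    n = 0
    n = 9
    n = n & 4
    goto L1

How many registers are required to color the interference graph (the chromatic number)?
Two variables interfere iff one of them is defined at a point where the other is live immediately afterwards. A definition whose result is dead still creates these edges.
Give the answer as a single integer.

Per-block:
  L0: def={y,z} ue=∅
  L1: def={z} ue={y,z}
  L2: def={y} ue=∅
  L3: def={j,z} ue=∅
  L4: def={y,z} ue=∅
  L5: def={j,z} ue=∅
  L6: def={j} ue={j}
  L7: def={j,z} ue={z}
  L8: def={n} ue=∅

Backward fixpoint:
  live L0: ∅→{y,z}
  live L1: {y,z}→{y}
  live L2: ∅→∅
  live L3: {y}→{j,y,z}
  live L4: ∅→{y,z}
  live L5: {y}→{y,z}
  live L6: {j,y,z}→{y,z}
  live L7: {y,z}→{y,z}
  live L8: {y,z}→{y,z}

Interfere edges:
  j — {y,z}
  n — {y,z}
  y — {j,n,z}
  z — {j,n,y}

Registers:
  lower bound: {j,y,z} mutually conflict ⇒ χ ≥ 3
  3-colouring: r0={y}  r1={z}  r2={j,n}
  χ = 3

Answer: 3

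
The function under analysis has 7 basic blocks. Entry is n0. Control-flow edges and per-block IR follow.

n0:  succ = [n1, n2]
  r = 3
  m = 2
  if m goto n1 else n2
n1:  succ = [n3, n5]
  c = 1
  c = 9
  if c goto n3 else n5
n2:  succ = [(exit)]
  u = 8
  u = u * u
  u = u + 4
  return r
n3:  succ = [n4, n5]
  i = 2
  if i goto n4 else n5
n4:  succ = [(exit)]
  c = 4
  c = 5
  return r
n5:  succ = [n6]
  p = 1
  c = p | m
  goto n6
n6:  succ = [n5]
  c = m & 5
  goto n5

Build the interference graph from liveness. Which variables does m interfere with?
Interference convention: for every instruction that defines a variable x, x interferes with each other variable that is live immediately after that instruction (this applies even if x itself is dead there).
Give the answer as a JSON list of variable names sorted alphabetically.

def/use:
  n0: def={m,r} ue=∅
  n1: def={c} ue=∅
  n2: def={u} ue={r}
  n3: def={i} ue=∅
  n4: def={c} ue={r}
  n5: def={c,p} ue={m}
  n6: def={c} ue={m}

Backward fixpoint:
  n0 li=∅ lo={m,r}
  n1 li={m,r} lo={m,r}
  n2 li={r} lo=∅
  n3 li={m,r} lo={m,r}
  n4 li={r} lo=∅
  n5 li={m} lo={m}
  n6 li={m} lo={m}

Interference:
  c↔{m,r}
  i↔{m,r}
  m↔{c,i,p,r}
  p↔{m}
  r↔{c,i,m,u}
  u↔{r}

N(m) = ["c", "i", "p", "r"]

Answer: ["c", "i", "p", "r"]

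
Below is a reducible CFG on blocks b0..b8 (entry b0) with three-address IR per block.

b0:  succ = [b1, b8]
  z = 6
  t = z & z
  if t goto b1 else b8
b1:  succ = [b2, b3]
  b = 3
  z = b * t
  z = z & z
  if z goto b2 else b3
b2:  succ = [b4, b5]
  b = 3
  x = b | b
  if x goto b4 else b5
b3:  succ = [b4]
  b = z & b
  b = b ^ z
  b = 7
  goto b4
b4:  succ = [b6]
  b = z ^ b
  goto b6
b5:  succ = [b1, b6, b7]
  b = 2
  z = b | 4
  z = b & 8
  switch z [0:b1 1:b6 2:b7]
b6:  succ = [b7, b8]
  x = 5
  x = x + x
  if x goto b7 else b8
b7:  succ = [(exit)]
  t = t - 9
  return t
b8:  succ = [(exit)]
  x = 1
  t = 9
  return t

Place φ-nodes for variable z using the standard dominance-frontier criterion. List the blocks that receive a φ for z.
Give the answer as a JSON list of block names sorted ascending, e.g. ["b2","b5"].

idom tree: b1←b0 b2←b1 b3←b1 b4←b1 b5←b2 b6←b1 b7←b1 b8←b0
Dom at joins:
  b1: preds {b0,b5}: {b0} ∩ {b0,b1,b2,b5} = {b0}; idom=b0
  b4: preds {b2,b3}: {b0,b1,b2} ∩ {b0,b1,b3} = {b0,b1}; idom=b1
  b6: preds {b4,b5}: {b0,b1,b4} ∩ {b0,b1,b2,b5} = {b0,b1}; idom=b1
  b7: preds {b5,b6}: {b0,b1,b2,b5} ∩ {b0,b1,b6} = {b0,b1}; idom=b1
  b8: preds {b0,b6}: {b0} ∩ {b0,b1,b6} = {b0}; idom=b0

DF derivation:
  b1←b0: walk · to b0
  b1←b5: walk b5→b2→b1 to b0
  b4←b2: walk b2 to b1
  b4←b3: walk b3 to b1
  b6←b4: walk b4 to b1
  b6←b5: walk b5→b2 to b1
  b7←b5: walk b5→b2 to b1
  b7←b6: walk b6 to b1
  b8←b0: walk · to b0
  b8←b6: walk b6→b1 to b0
  DF(b0)=∅
  DF(b1)={b1,b8}
  DF(b2)={b1,b4,b6,b7}
  DF(b3)={b4}
  DF(b4)={b6}
  DF(b5)={b1,b6,b7}
  DF(b6)={b7,b8}
  DF(b7)=∅
  DF(b8)=∅

φ for z: defs {b0,b1,b5}
  DF⁺ = {b1,b6,b7,b8}

Answer: ["b1", "b6", "b7", "b8"]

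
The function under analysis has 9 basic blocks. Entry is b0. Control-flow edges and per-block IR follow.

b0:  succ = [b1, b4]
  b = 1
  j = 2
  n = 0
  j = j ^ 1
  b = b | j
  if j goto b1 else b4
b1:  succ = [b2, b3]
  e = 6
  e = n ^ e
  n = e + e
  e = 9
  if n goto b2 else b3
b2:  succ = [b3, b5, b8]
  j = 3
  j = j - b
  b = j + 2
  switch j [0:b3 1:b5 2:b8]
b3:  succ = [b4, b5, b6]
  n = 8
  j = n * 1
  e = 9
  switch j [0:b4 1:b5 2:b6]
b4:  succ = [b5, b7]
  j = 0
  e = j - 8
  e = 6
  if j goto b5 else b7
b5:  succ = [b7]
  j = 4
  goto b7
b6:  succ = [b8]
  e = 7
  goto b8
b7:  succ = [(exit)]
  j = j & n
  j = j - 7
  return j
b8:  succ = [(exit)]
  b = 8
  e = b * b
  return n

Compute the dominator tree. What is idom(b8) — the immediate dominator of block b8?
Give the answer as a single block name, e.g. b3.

idom tree: b1←b0 b2←b1 b3←b1 b4←b0 b5←b0 b6←b3 b7←b0 b8←b1
Dom∩ at merges:
  b3: preds {b1,b2}: {b0,b1} ∩ {b0,b1,b2} = {b0,b1}; idom=b1
  b4: preds {b0,b3}: {b0} ∩ {b0,b1,b3} = {b0}; idom=b0
  b5: preds {b2,b3,b4}: {b0,b1,b2} ∩ {b0,b1,b3} ∩ {b0,b4} = {b0}; idom=b0
  b7: preds {b4,b5}: {b0,b4} ∩ {b0,b5} = {b0}; idom=b0
  b8: preds {b2,b6}: {b0,b1,b2} ∩ {b0,b1,b3,b6} = {b0,b1}; idom=b1

idom(b8) = b1

Answer: b1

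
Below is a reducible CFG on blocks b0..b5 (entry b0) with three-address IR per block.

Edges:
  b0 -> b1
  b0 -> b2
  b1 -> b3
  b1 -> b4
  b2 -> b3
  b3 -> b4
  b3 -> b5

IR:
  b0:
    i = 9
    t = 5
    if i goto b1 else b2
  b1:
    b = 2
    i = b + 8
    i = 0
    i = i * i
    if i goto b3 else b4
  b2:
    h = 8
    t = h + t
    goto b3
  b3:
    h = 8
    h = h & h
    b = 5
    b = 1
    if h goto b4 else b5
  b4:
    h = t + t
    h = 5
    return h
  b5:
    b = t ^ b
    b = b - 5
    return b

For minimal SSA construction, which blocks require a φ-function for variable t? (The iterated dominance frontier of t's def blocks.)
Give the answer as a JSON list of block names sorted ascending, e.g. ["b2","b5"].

Answer: ["b3", "b4"]

Working:
idom tree: b1←b0 b2←b0 b3←b0 b4←b0 b5←b3
Join-block Dom:
  b3: preds {b1,b2}: {b0,b1} ∩ {b0,b2} = {b0}; idom=b0
  b4: preds {b1,b3}: {b0,b1} ∩ {b0,b3} = {b0}; idom=b0

Frontier:
  join b3 pred b1: b1 stop@b0
  join b3 pred b2: b2 stop@b0
  join b4 pred b1: b1 stop@b0
  join b4 pred b3: b3 stop@b0
  b0 → ∅
  b1 → {b3,b4}
  b2 → {b3}
  b3 → {b4}
  b4 → ∅
  b5 → ∅

φ for t: defs {b0,b2}
  DF⁺ = {b3,b4}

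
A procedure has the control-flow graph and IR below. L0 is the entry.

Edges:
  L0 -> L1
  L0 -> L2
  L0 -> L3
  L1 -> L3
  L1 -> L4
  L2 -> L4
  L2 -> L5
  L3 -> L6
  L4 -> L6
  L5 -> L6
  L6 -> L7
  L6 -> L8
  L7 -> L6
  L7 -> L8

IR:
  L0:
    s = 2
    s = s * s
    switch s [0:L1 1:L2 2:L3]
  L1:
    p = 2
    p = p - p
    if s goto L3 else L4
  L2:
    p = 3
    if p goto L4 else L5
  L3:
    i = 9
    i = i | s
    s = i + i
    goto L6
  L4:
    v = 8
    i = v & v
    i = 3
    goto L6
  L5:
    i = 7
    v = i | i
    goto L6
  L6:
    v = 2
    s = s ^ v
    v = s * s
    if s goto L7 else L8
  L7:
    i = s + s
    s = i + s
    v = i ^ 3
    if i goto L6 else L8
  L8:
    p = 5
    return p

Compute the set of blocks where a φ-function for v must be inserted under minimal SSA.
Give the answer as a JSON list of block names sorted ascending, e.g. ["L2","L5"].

idom tree: L1←L0 L2←L0 L3←L0 L4←L0 L5←L2 L6←L0 L7←L6 L8←L6
Dom∩ at merges:
  L3: preds {L0,L1}: {L0} ∩ {L0,L1} = {L0}; idom=L0
  L4: preds {L1,L2}: {L0,L1} ∩ {L0,L2} = {L0}; idom=L0
  L6: preds {L3,L4,L5,L7}: {L0,L3} ∩ {L0,L4} ∩ {L0,L2,L5} ∩ {L0,L6,L7} = {L0}; idom=L0
  L8: preds {L6,L7}: {L0,L6} ∩ {L0,L6,L7} = {L0,L6}; idom=L6

DF walk-up:
  join L3 pred L0: · stop@L0
  join L3 pred L1: L1 stop@L0
  join L4 pred L1: L1 stop@L0
  join L4 pred L2: L2 stop@L0
  join L6 pred L3: L3 stop@L0
  join L6 pred L4: L4 stop@L0
  join L6 pred L5: L5→L2 stop@L0
  join L6 pred L7: L7→L6 stop@L0
  join L8 pred L6: · stop@L6
  join L8 pred L7: L7 stop@L6
  L0 → ∅
  L1 → {L3,L4}
  L2 → {L4,L6}
  L3 → {L6}
  L4 → {L6}
  L5 → {L6}
  L6 → {L6}
  L7 → {L6,L8}
  L8 → ∅

φ for v: defs {L4,L5,L6,L7}
  DF⁺ = {L6,L8}

Answer: ["L6", "L8"]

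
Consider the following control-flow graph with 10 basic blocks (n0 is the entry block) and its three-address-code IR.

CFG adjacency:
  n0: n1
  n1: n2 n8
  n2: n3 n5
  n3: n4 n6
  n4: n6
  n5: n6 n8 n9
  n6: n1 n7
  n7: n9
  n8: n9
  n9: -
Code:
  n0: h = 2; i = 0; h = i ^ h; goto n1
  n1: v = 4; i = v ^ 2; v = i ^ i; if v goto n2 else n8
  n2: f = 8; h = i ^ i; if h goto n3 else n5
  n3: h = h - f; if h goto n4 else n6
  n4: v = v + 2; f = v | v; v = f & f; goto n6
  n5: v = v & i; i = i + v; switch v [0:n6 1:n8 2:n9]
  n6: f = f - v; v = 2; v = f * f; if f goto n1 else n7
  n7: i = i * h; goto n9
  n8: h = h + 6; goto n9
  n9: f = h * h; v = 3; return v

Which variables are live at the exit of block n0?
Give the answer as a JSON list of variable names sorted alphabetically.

def/use:
  n0: {h,i} / ∅
  n1: {i,v} / ∅
  n2: {f,h} / {i}
  n3: {h} / {f,h}
  n4: {f,v} / {v}
  n5: {i,v} / {i,v}
  n6: {f,v} / {f,v}
  n7: {i} / {h,i}
  n8: {h} / {h}
  n9: {f,v} / {h}

Liveness:
  n0: in=∅ out={h}
  n1: in={h} out={h,i,v}
  n2: in={i,v} out={f,h,i,v}
  n3: in={f,h,i,v} out={f,h,i,v}
  n4: in={h,i,v} out={f,h,i,v}
  n5: in={f,h,i,v} out={f,h,i,v}
  n6: in={f,h,i,v} out={h,i}
  n7: in={h,i} out={h}
  n8: in={h} out={h}
  n9: in={h} out=∅

live-out(n0) = ["h"]

Answer: ["h"]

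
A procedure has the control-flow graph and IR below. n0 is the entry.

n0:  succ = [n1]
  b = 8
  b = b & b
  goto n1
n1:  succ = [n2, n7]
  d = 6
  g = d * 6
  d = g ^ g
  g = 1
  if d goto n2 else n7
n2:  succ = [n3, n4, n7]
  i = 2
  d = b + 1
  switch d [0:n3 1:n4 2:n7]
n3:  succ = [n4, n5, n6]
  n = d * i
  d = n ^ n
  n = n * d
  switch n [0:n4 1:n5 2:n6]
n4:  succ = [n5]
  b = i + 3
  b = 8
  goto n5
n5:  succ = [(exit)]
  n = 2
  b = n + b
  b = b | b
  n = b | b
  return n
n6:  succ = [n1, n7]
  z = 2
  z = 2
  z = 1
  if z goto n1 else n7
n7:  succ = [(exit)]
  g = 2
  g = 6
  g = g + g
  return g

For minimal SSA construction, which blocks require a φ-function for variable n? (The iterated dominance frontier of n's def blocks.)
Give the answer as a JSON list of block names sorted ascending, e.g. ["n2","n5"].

idom tree: n1←n0 n2←n1 n3←n2 n4←n2 n5←n2 n6←n3 n7←n1
Dom∩ at merges:
  n1: preds {n0,n6}: {n0} ∩ {n0,n1,n2,n3,n6} = {n0}; idom=n0
  n4: preds {n2,n3}: {n0,n1,n2} ∩ {n0,n1,n2,n3} = {n0,n1,n2}; idom=n2
  n5: preds {n3,n4}: {n0,n1,n2,n3} ∩ {n0,n1,n2,n4} = {n0,n1,n2}; idom=n2
  n7: preds {n1,n2,n6}: {n0,n1} ∩ {n0,n1,n2} ∩ {n0,n1,n2,n3,n6} = {n0,n1}; idom=n1

DF walk-up:
  n1←n0: walk · to n0
  n1←n6: walk n6→n3→n2→n1 to n0
  n4←n2: walk · to n2
  n4←n3: walk n3 to n2
  n5←n3: walk n3 to n2
  n5←n4: walk n4 to n2
  n7←n1: walk · to n1
  n7←n2: walk n2 to n1
  n7←n6: walk n6→n3→n2 to n1
  n0: DF=∅
  n1: DF={n1}
  n2: DF={n1,n7}
  n3: DF={n1,n4,n5,n7}
  n4: DF={n5}
  n5: DF=∅
  n6: DF={n1,n7}
  n7: DF=∅

φ for n: defs {n3,n5}
  DF⁺ = {n1,n4,n5,n7}

Answer: ["n1", "n4", "n5", "n7"]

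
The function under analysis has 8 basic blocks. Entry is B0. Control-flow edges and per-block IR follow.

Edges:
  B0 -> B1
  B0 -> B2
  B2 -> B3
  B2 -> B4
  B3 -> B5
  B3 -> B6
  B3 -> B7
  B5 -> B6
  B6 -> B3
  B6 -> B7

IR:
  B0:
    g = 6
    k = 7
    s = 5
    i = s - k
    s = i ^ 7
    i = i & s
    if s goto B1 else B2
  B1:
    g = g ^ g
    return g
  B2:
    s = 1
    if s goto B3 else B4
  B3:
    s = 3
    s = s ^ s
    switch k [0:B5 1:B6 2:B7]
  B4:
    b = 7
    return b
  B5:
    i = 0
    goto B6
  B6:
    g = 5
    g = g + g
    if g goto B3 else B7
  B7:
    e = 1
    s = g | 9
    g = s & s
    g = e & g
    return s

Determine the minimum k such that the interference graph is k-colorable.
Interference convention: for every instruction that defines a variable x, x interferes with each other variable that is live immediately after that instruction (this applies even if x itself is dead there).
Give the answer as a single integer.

Answer: 4

Working:
Block summaries:
  B0: {g,i,k,s} / ∅
  B1: {g} / {g}
  B2: {s} / ∅
  B3: {s} / {k}
  B4: {b} / ∅
  B5: {i} / ∅
  B6: {g} / ∅
  B7: {e,g,s} / {g}

Liveness:
  B0: in=∅ out={g,k}
  B1: in={g} out=∅
  B2: in={g,k} out={g,k}
  B3: in={g,k} out={g,k}
  B4: in=∅ out=∅
  B5: in={k} out={k}
  B6: in={k} out={g,k}
  B7: in={g} out=∅

Conflict graph:
  b: ∅
  e: {g,s}
  g: {e,i,k,s}
  i: {g,k,s}
  k: {g,i,s}
  s: {e,g,i,k}

Registers:
  clique {g,i,k,s} ⇒ need ≥ 4
  4-colouring: r0={b,g}  r1={s}  r2={e,i}  r3={k}
  χ = 4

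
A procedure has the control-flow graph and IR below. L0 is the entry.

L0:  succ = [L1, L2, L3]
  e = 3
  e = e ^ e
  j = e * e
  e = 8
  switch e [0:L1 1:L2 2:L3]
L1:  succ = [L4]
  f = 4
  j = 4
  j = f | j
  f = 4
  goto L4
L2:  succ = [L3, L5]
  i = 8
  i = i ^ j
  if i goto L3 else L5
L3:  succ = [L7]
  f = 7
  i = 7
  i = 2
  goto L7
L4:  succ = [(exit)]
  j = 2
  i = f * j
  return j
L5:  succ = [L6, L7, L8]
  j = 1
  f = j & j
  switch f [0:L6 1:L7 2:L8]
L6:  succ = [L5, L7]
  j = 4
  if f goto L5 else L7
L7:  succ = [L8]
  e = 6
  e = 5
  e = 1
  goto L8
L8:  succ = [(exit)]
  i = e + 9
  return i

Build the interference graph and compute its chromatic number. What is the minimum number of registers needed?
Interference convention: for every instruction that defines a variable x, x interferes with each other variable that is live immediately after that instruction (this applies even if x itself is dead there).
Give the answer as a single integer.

Answer: 3

Working:
Per-block:
  L0: {e,j} / ∅
  L1: {f,j} / ∅
  L2: {i} / {j}
  L3: {f,i} / ∅
  L4: {i,j} / {f}
  L5: {f,j} / ∅
  L6: {j} / {f}
  L7: {e} / ∅
  L8: {i} / {e}

Backward fixpoint:
  L0 li=∅ lo={e,j}
  L1 li=∅ lo={f}
  L2 li={e,j} lo={e}
  L3 li=∅ lo=∅
  L4 li={f} lo=∅
  L5 li={e} lo={e,f}
  L6 li={e,f} lo={e}
  L7 li=∅ lo={e}
  L8 li={e} lo=∅

Interfere edges:
  e: {f,i,j}
  f: {e,j}
  i: {e,j}
  j: {e,f,i}

Registers:
  {e,f,j} pairwise interfere (3-clique) ⇒ χ ≥ 3
  3-colouring: r0={e}  r1={j}  r2={f,i}
  χ = 3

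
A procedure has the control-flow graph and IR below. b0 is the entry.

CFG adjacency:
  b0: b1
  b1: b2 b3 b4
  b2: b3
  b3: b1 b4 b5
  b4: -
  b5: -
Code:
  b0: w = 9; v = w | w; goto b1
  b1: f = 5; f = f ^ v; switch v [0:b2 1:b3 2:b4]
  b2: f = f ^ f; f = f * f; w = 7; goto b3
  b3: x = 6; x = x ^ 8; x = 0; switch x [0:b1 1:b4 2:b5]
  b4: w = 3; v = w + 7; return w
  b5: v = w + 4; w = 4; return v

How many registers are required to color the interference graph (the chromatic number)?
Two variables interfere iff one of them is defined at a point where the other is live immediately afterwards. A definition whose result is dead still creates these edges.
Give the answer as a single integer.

def/use:
  b0 def {v,w} use ∅
  b1 def {f} use {v}
  b2 def {f,w} use {f}
  b3 def {x} use ∅
  b4 def {v,w} use ∅
  b5 def {v,w} use {w}

Live sets:
  live b0: ∅→{v,w}
  live b1: {v,w}→{f,v,w}
  live b2: {f,v}→{v,w}
  live b3: {v,w}→{v,w}
  live b4: ∅→∅
  live b5: {w}→∅

Interfere edges:
  f: {v,w}
  v: {f,w,x}
  w: {f,v,x}
  x: {v,w}

Registers:
  {f,v,w} pairwise interfere (3-clique) ⇒ χ ≥ 3
  3-colouring: R0={v}  R1={w}  R2={f,x}
  χ = 3

Answer: 3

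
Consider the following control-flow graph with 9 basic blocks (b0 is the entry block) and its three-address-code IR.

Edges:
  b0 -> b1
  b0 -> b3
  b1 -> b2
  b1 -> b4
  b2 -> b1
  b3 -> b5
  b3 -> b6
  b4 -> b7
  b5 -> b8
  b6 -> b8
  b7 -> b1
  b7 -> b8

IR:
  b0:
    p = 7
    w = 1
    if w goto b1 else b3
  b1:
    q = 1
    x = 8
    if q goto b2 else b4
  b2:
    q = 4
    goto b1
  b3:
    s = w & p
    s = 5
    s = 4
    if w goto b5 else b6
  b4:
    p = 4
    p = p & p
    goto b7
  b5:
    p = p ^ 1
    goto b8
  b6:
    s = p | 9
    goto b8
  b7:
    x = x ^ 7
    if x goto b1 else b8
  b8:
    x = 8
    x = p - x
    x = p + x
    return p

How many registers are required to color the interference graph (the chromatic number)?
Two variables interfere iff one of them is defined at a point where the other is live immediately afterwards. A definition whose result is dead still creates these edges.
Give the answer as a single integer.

Answer: 3

Derivation:
def/use:
  b0: {p,w} / ∅
  b1: {q,x} / ∅
  b2: {q} / ∅
  b3: {s} / {p,w}
  b4: {p} / ∅
  b5: {p} / {p}
  b6: {s} / {p}
  b7: {x} / {x}
  b8: {x} / {p}

Live sets:
  live b0: ∅→{p,w}
  live b1: ∅→{x}
  live b2: ∅→∅
  live b3: {p,w}→{p}
  live b4: {x}→{p,x}
  live b5: {p}→{p}
  live b6: {p}→{p}
  live b7: {p,x}→{p}
  live b8: {p}→∅

Interference:
  p↔{s,w,x}
  q↔{x}
  s↔{p,w}
  w↔{p,s}
  x↔{p,q}

Chromatic number:
  clique {p,s,w} ⇒ need ≥ 3
  3-colouring: c0={p,q}  c1={s,x}  c2={w}
  χ = 3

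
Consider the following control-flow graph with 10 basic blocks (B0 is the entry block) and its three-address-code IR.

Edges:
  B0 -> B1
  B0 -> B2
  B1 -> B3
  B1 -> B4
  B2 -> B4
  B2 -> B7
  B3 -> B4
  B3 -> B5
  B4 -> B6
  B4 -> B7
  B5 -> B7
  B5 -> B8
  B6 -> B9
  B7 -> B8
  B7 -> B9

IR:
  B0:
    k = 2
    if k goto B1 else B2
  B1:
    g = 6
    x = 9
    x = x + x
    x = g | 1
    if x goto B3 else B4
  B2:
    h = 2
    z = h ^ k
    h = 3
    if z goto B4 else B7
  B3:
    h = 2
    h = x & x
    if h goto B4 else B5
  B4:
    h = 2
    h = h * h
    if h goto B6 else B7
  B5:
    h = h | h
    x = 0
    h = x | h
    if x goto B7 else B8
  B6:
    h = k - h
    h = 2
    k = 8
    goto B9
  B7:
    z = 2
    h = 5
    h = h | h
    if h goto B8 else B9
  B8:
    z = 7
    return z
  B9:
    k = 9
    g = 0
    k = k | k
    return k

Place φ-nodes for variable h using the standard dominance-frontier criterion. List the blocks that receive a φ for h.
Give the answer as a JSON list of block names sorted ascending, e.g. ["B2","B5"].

idom tree: B1←B0 B2←B0 B3←B1 B4←B0 B5←B3 B6←B4 B7←B0 B8←B0 B9←B0
Dom∩ at merges:
  B4: preds {B1,B2,B3}: {B0,B1} ∩ {B0,B2} ∩ {B0,B1,B3} = {B0}; idom=B0
  B7: preds {B2,B4,B5}: {B0,B2} ∩ {B0,B4} ∩ {B0,B1,B3,B5} = {B0}; idom=B0
  B8: preds {B5,B7}: {B0,B1,B3,B5} ∩ {B0,B7} = {B0}; idom=B0
  B9: preds {B6,B7}: {B0,B4,B6} ∩ {B0,B7} = {B0}; idom=B0

DF derivation:
  join B4 pred B1: B1 stop@B0
  join B4 pred B2: B2 stop@B0
  join B4 pred B3: B3→B1 stop@B0
  join B7 pred B2: B2 stop@B0
  join B7 pred B4: B4 stop@B0
  join B7 pred B5: B5→B3→B1 stop@B0
  join B8 pred B5: B5→B3→B1 stop@B0
  join B8 pred B7: B7 stop@B0
  join B9 pred B6: B6→B4 stop@B0
  join B9 pred B7: B7 stop@B0
  DF(B0)=∅
  DF(B1)={B4,B7,B8}
  DF(B2)={B4,B7}
  DF(B3)={B4,B7,B8}
  DF(B4)={B7,B9}
  DF(B5)={B7,B8}
  DF(B6)={B9}
  DF(B7)={B8,B9}
  DF(B8)=∅
  DF(B9)=∅

φ for h: defs {B2,B3,B4,B5,B6,B7}
  DF⁺ = {B4,B7,B8,B9}

Answer: ["B4", "B7", "B8", "B9"]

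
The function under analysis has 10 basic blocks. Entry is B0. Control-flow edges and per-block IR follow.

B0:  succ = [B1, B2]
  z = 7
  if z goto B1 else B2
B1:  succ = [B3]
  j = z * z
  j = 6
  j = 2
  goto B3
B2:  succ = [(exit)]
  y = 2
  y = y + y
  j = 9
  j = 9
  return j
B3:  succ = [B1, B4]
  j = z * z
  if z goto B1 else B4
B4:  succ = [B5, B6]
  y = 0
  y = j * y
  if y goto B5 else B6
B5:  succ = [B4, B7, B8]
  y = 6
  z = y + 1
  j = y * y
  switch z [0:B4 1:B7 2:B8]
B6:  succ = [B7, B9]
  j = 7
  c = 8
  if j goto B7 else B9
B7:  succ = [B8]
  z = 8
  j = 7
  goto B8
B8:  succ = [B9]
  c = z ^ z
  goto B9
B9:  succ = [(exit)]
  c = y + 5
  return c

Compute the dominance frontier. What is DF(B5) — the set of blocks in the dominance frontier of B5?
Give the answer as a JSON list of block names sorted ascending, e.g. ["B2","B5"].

idom tree: B1←B0 B2←B0 B3←B1 B4←B3 B5←B4 B6←B4 B7←B4 B8←B4 B9←B4
Join-block Dom:
  B1: preds {B0,B3}: {B0} ∩ {B0,B1,B3} = {B0}; idom=B0
  B4: preds {B3,B5}: {B0,B1,B3} ∩ {B0,B1,B3,B4,B5} = {B0,B1,B3}; idom=B3
  B7: preds {B5,B6}: {B0,B1,B3,B4,B5} ∩ {B0,B1,B3,B4,B6} = {B0,B1,B3,B4}; idom=B4
  B8: preds {B5,B7}: {B0,B1,B3,B4,B5} ∩ {B0,B1,B3,B4,B7} = {B0,B1,B3,B4}; idom=B4
  B9: preds {B6,B8}: {B0,B1,B3,B4,B6} ∩ {B0,B1,B3,B4,B8} = {B0,B1,B3,B4}; idom=B4

DF walk-up:
  join B1 pred B0: · stop@B0
  join B1 pred B3: B3→B1 stop@B0
  join B4 pred B3: · stop@B3
  join B4 pred B5: B5→B4 stop@B3
  join B7 pred B5: B5 stop@B4
  join B7 pred B6: B6 stop@B4
  join B8 pred B5: B5 stop@B4
  join B8 pred B7: B7 stop@B4
  join B9 pred B6: B6 stop@B4
  join B9 pred B8: B8 stop@B4
  B0: DF=∅
  B1: DF={B1}
  B2: DF=∅
  B3: DF={B1}
  B4: DF={B4}
  B5: DF={B4,B7,B8}
  B6: DF={B7,B9}
  B7: DF={B8}
  B8: DF={B9}
  B9: DF=∅

DF(B5) = ["B4", "B7", "B8"]

Answer: ["B4", "B7", "B8"]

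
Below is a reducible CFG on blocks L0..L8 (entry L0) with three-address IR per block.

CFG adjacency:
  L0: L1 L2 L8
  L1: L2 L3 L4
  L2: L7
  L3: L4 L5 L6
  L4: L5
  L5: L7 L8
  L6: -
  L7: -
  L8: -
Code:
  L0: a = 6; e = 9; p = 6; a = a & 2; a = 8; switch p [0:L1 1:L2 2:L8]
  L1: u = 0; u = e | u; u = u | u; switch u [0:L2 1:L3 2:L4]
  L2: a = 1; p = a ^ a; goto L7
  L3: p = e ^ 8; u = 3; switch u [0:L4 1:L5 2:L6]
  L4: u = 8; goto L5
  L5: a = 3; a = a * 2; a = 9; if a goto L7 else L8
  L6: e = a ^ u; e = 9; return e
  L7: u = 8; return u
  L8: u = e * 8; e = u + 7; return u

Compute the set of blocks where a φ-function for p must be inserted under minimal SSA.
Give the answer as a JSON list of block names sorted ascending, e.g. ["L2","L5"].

Answer: ["L4", "L5", "L7", "L8"]

Analysis:
idom tree: L1←L0 L2←L0 L3←L1 L4←L1 L5←L1 L6←L3 L7←L0 L8←L0
Join-block Dom:
  L2: preds {L0,L1}: {L0} ∩ {L0,L1} = {L0}; idom=L0
  L4: preds {L1,L3}: {L0,L1} ∩ {L0,L1,L3} = {L0,L1}; idom=L1
  L5: preds {L3,L4}: {L0,L1,L3} ∩ {L0,L1,L4} = {L0,L1}; idom=L1
  L7: preds {L2,L5}: {L0,L2} ∩ {L0,L1,L5} = {L0}; idom=L0
  L8: preds {L0,L5}: {L0} ∩ {L0,L1,L5} = {L0}; idom=L0

DF walk-up:
  join L2 pred L0: · stop@L0
  join L2 pred L1: L1 stop@L0
  join L4 pred L1: · stop@L1
  join L4 pred L3: L3 stop@L1
  join L5 pred L3: L3 stop@L1
  join L5 pred L4: L4 stop@L1
  join L7 pred L2: L2 stop@L0
  join L7 pred L5: L5→L1 stop@L0
  join L8 pred L0: · stop@L0
  join L8 pred L5: L5→L1 stop@L0
  L0 → ∅
  L1 → {L2,L7,L8}
  L2 → {L7}
  L3 → {L4,L5}
  L4 → {L5}
  L5 → {L7,L8}
  L6 → ∅
  L7 → ∅
  L8 → ∅

φ for p: defs {L0,L2,L3}
  DF⁺ = {L4,L5,L7,L8}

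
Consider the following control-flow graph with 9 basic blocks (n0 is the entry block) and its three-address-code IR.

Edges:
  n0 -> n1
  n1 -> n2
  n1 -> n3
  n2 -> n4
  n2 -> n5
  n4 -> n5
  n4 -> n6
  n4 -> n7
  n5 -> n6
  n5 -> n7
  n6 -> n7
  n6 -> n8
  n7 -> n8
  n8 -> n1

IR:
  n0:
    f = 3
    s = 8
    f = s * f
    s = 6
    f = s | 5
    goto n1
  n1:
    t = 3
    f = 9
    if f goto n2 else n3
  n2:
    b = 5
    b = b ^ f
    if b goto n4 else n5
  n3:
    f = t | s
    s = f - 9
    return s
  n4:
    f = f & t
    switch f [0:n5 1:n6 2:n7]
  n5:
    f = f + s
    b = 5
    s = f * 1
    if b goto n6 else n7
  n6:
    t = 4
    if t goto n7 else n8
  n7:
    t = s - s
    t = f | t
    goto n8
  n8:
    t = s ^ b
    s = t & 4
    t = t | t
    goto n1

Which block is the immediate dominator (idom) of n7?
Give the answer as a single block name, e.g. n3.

Answer: n2

Working:
idom tree: n1←n0 n2←n1 n3←n1 n4←n2 n5←n2 n6←n2 n7←n2 n8←n2
Dom∩ at merges:
  n1: preds {n0,n8}: {n0} ∩ {n0,n1,n2,n8} = {n0}; idom=n0
  n5: preds {n2,n4}: {n0,n1,n2} ∩ {n0,n1,n2,n4} = {n0,n1,n2}; idom=n2
  n6: preds {n4,n5}: {n0,n1,n2,n4} ∩ {n0,n1,n2,n5} = {n0,n1,n2}; idom=n2
  n7: preds {n4,n5,n6}: {n0,n1,n2,n4} ∩ {n0,n1,n2,n5} ∩ {n0,n1,n2,n6} = {n0,n1,n2}; idom=n2
  n8: preds {n6,n7}: {n0,n1,n2,n6} ∩ {n0,n1,n2,n7} = {n0,n1,n2}; idom=n2

idom(n7) = n2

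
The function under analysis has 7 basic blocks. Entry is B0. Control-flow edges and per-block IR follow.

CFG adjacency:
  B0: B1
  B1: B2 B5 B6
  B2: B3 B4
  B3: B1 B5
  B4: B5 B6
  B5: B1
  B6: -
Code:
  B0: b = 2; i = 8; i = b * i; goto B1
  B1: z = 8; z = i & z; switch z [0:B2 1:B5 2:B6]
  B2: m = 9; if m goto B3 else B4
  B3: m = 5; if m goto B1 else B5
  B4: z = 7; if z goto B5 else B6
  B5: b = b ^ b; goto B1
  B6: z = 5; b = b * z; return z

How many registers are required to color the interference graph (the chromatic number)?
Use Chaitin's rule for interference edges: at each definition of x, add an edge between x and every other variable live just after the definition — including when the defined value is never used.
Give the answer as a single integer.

Block summaries:
  B0 def {b,i} use ∅
  B1 def {z} use {i}
  B2 def {m} use ∅
  B3 def {m} use ∅
  B4 def {z} use ∅
  B5 def {b} use {b}
  B6 def {b,z} use {b}

Live sets:
  B0: in=∅ out={b,i}
  B1: in={b,i} out={b,i}
  B2: in={b,i} out={b,i}
  B3: in={b,i} out={b,i}
  B4: in={b,i} out={b,i}
  B5: in={b,i} out={b,i}
  B6: in={b} out=∅

Interfere edges:
  b — {i,m,z}
  i — {b,m,z}
  m — {b,i}
  z — {b,i}

Colouring:
  lower bound: {b,i,m} mutually conflict ⇒ χ ≥ 3
  3-colouring: R0={b}  R1={i}  R2={m,z}
  χ = 3

Answer: 3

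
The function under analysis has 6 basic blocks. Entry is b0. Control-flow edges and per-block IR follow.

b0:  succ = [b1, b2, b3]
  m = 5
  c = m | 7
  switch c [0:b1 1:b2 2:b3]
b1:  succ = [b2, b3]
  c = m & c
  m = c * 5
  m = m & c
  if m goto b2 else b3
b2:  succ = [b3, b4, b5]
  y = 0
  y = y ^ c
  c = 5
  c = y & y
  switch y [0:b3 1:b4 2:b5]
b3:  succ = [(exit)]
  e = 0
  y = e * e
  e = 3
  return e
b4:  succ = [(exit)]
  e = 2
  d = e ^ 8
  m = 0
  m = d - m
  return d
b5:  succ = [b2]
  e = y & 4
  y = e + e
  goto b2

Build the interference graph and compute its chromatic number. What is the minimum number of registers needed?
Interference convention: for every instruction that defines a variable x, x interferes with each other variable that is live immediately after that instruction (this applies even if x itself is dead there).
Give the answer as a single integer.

def/use:
  b0: def={c,m} ue=∅
  b1: def={c,m} ue={c,m}
  b2: def={c,y} ue={c}
  b3: def={e,y} ue=∅
  b4: def={d,e,m} ue=∅
  b5: def={e,y} ue={y}

Live sets:
  b0: in=∅ out={c,m}
  b1: in={c,m} out={c}
  b2: in={c} out={c,y}
  b3: in=∅ out=∅
  b4: in=∅ out=∅
  b5: in={c,y} out={c}

Interfere edges:
  c — {e,m,y}
  d — {m}
  e — {c}
  m — {c,d}
  y — {c}

Registers:
  lower bound: {c,e} mutually conflict ⇒ χ ≥ 2
  assign c→r0 d→r0 e→r1 m→r1 y→r1 — no edge inside a register ⇒ χ ≤ 2
  χ = 2

Answer: 2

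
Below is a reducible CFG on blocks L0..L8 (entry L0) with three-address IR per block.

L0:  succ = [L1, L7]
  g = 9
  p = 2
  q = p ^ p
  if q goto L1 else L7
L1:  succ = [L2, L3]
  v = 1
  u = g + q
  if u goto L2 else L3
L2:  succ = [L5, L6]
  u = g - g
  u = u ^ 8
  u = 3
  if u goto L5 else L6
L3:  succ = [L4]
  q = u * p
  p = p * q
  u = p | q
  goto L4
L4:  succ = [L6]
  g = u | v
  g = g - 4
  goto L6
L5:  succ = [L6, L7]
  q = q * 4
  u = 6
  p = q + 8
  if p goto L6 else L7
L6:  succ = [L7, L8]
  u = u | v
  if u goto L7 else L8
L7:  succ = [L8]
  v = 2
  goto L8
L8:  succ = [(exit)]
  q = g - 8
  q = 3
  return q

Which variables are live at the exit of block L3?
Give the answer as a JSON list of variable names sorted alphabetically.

Answer: ["u", "v"]

Derivation:
Block summaries:
  L0: {g,p,q} / ∅
  L1: {u,v} / {g,q}
  L2: {u} / {g}
  L3: {p,q,u} / {p,u}
  L4: {g} / {u,v}
  L5: {p,q,u} / {q}
  L6: {u} / {u,v}
  L7: {v} / ∅
  L8: {q} / {g}

Backward fixpoint:
  live L0: ∅→{g,p,q}
  live L1: {g,p,q}→{g,p,q,u,v}
  live L2: {g,q,v}→{g,q,u,v}
  live L3: {p,u,v}→{u,v}
  live L4: {u,v}→{g,u,v}
  live L5: {g,q,v}→{g,u,v}
  live L6: {g,u,v}→{g}
  live L7: {g}→{g}
  live L8: {g}→∅

live-out(L3) = ["u", "v"]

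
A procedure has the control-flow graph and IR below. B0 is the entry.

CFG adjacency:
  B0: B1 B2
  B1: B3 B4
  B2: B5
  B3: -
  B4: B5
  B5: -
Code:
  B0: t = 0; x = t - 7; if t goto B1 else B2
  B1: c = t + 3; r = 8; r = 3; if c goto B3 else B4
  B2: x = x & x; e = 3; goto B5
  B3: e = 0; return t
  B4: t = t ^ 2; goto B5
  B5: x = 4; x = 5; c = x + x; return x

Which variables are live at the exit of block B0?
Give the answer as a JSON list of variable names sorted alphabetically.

Block summaries:
  B0 def {t,x} use ∅
  B1 def {c,r} use {t}
  B2 def {e,x} use {x}
  B3 def {e} use {t}
  B4 def {t} use {t}
  B5 def {c,x} use ∅

Live sets:
  B0: in=∅ out={t,x}
  B1: in={t} out={t}
  B2: in={x} out=∅
  B3: in={t} out=∅
  B4: in={t} out=∅
  B5: in=∅ out=∅

live-out(B0) = ["t", "x"]

Answer: ["t", "x"]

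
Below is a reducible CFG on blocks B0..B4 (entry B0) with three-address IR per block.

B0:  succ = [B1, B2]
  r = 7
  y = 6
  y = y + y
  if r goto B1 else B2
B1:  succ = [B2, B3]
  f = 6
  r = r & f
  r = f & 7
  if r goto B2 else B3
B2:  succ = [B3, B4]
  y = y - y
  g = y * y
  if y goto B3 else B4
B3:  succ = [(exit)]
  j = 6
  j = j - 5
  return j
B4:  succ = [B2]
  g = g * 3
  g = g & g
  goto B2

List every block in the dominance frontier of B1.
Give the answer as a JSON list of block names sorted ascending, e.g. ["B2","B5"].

idom tree: B1←B0 B2←B0 B3←B0 B4←B2
Dom∩ at merges:
  B2: preds {B0,B1,B4}: {B0} ∩ {B0,B1} ∩ {B0,B2,B4} = {B0}; idom=B0
  B3: preds {B1,B2}: {B0,B1} ∩ {B0,B2} = {B0}; idom=B0

Frontier:
  join B2 pred B0: · stop@B0
  join B2 pred B1: B1 stop@B0
  join B2 pred B4: B4→B2 stop@B0
  join B3 pred B1: B1 stop@B0
  join B3 pred B2: B2 stop@B0
  B0 → ∅
  B1 → {B2,B3}
  B2 → {B2,B3}
  B3 → ∅
  B4 → {B2}

DF(B1) = ["B2", "B3"]

Answer: ["B2", "B3"]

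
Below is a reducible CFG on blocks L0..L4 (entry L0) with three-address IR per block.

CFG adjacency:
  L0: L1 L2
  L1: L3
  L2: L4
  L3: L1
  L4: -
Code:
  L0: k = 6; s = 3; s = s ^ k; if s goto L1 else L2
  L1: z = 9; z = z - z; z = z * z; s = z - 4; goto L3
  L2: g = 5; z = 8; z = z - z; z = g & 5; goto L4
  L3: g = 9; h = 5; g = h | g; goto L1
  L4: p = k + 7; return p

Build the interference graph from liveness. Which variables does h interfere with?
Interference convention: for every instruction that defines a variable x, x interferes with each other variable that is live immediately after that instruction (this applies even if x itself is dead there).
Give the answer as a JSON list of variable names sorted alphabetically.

Per-block:
  L0: {k,s} / ∅
  L1: {s,z} / ∅
  L2: {g,z} / ∅
  L3: {g,h} / ∅
  L4: {p} / {k}

Backward fixpoint:
  L0: in=∅ out={k}
  L1: in=∅ out=∅
  L2: in={k} out={k}
  L3: in=∅ out=∅
  L4: in={k} out=∅

Conflict graph:
  g↔{h,k,z}
  h↔{g}
  k↔{g,s,z}
  p↔∅
  s↔{k}
  z↔{g,k}

N(h) = ["g"]

Answer: ["g"]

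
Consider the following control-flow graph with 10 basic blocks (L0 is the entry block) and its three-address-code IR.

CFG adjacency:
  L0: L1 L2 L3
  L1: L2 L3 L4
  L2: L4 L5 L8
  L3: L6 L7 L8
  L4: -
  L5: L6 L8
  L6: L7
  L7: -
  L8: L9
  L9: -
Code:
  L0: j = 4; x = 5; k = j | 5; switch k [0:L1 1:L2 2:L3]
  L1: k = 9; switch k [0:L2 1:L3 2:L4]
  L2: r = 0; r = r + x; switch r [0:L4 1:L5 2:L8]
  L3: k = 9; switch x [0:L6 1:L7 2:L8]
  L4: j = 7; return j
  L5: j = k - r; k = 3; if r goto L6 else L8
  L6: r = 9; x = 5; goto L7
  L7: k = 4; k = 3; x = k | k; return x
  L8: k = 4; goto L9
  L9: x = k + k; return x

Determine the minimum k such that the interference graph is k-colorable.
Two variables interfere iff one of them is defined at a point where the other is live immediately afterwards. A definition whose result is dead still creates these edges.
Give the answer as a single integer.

Answer: 3

Analysis:
Per-block:
  L0: {j,k,x} / ∅
  L1: {k} / ∅
  L2: {r} / {x}
  L3: {k} / {x}
  L4: {j} / ∅
  L5: {j,k} / {k,r}
  L6: {r,x} / ∅
  L7: {k,x} / ∅
  L8: {k} / ∅
  L9: {x} / {k}

Backward fixpoint:
  L0 li=∅ lo={k,x}
  L1 li={x} lo={k,x}
  L2 li={k,x} lo={k,r}
  L3 li={x} lo=∅
  L4 li=∅ lo=∅
  L5 li={k,r} lo=∅
  L6 li=∅ lo=∅
  L7 li=∅ lo=∅
  L8 li=∅ lo={k}
  L9 li={k} lo=∅

Conflict graph:
  j — {r,x}
  k — {r,x}
  r — {j,k,x}
  x — {j,k,r}

Registers:
  lower bound: {j,r,x} mutually conflict ⇒ χ ≥ 3
  assign j→c2 k→c2 r→c0 x→c1 — no edge inside a register ⇒ χ ≤ 3
  χ = 3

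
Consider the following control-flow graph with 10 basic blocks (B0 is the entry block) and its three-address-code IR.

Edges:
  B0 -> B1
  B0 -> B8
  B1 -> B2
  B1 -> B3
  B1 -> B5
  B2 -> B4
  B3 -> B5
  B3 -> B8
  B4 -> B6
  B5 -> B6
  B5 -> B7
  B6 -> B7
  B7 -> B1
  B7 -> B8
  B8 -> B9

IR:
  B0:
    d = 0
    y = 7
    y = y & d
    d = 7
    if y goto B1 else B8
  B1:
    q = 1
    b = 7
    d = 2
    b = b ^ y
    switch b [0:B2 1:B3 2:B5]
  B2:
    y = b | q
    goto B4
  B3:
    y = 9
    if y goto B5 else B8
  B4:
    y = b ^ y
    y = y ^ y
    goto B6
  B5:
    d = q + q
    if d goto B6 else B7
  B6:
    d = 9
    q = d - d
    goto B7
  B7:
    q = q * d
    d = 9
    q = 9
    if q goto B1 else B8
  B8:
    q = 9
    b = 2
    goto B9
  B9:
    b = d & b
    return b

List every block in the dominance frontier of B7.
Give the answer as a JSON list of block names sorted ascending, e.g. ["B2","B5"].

Answer: ["B1", "B8"]

Derivation:
idom tree: B1←B0 B2←B1 B3←B1 B4←B2 B5←B1 B6←B1 B7←B1 B8←B0 B9←B8
Dom∩ at merges:
  B1: preds {B0,B7}: {B0} ∩ {B0,B1,B7} = {B0}; idom=B0
  B5: preds {B1,B3}: {B0,B1} ∩ {B0,B1,B3} = {B0,B1}; idom=B1
  B6: preds {B4,B5}: {B0,B1,B2,B4} ∩ {B0,B1,B5} = {B0,B1}; idom=B1
  B7: preds {B5,B6}: {B0,B1,B5} ∩ {B0,B1,B6} = {B0,B1}; idom=B1
  B8: preds {B0,B3,B7}: {B0} ∩ {B0,B1,B3} ∩ {B0,B1,B7} = {B0}; idom=B0

DF walk-up:
  join B1 pred B0: · stop@B0
  join B1 pred B7: B7→B1 stop@B0
  join B5 pred B1: · stop@B1
  join B5 pred B3: B3 stop@B1
  join B6 pred B4: B4→B2 stop@B1
  join B6 pred B5: B5 stop@B1
  join B7 pred B5: B5 stop@B1
  join B7 pred B6: B6 stop@B1
  join B8 pred B0: · stop@B0
  join B8 pred B3: B3→B1 stop@B0
  join B8 pred B7: B7→B1 stop@B0
  B0: DF=∅
  B1: DF={B1,B8}
  B2: DF={B6}
  B3: DF={B5,B8}
  B4: DF={B6}
  B5: DF={B6,B7}
  B6: DF={B7}
  B7: DF={B1,B8}
  B8: DF=∅
  B9: DF=∅

DF(B7) = ["B1", "B8"]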